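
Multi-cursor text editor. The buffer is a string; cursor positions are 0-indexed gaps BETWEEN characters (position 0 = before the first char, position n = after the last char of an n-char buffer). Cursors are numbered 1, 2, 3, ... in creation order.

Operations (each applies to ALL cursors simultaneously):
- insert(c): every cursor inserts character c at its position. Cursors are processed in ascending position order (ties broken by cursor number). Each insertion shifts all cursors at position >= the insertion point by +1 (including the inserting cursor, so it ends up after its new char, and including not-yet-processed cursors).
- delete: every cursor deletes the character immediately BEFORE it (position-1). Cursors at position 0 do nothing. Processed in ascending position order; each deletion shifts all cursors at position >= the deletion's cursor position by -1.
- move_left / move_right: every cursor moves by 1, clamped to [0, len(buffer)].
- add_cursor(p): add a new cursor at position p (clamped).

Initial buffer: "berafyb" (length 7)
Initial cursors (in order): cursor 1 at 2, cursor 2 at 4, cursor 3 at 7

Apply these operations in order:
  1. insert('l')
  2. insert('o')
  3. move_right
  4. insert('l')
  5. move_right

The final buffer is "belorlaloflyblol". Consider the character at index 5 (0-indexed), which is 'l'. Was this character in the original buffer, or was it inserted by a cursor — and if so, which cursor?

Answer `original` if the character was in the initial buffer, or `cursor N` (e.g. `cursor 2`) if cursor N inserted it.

After op 1 (insert('l')): buffer="belralfybl" (len 10), cursors c1@3 c2@6 c3@10, authorship ..1..2...3
After op 2 (insert('o')): buffer="beloralofyblo" (len 13), cursors c1@4 c2@8 c3@13, authorship ..11..22...33
After op 3 (move_right): buffer="beloralofyblo" (len 13), cursors c1@5 c2@9 c3@13, authorship ..11..22...33
After op 4 (insert('l')): buffer="belorlaloflyblol" (len 16), cursors c1@6 c2@11 c3@16, authorship ..11.1.22.2..333
After op 5 (move_right): buffer="belorlaloflyblol" (len 16), cursors c1@7 c2@12 c3@16, authorship ..11.1.22.2..333
Authorship (.=original, N=cursor N): . . 1 1 . 1 . 2 2 . 2 . . 3 3 3
Index 5: author = 1

Answer: cursor 1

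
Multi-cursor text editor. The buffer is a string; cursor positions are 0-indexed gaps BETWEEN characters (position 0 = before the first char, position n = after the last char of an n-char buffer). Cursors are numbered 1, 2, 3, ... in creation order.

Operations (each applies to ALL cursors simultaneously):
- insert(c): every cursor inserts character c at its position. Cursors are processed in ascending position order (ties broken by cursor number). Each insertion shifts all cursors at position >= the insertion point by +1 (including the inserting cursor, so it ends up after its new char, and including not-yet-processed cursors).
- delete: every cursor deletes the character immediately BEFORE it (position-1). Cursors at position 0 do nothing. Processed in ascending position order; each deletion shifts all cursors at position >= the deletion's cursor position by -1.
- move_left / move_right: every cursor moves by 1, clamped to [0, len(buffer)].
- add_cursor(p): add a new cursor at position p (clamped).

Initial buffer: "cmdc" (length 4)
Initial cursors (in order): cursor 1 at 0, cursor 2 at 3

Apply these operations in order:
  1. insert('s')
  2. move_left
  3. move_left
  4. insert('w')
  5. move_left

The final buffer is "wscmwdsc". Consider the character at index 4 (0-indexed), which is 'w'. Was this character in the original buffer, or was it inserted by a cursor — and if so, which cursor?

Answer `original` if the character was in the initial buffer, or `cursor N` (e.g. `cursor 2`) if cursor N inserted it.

Answer: cursor 2

Derivation:
After op 1 (insert('s')): buffer="scmdsc" (len 6), cursors c1@1 c2@5, authorship 1...2.
After op 2 (move_left): buffer="scmdsc" (len 6), cursors c1@0 c2@4, authorship 1...2.
After op 3 (move_left): buffer="scmdsc" (len 6), cursors c1@0 c2@3, authorship 1...2.
After op 4 (insert('w')): buffer="wscmwdsc" (len 8), cursors c1@1 c2@5, authorship 11..2.2.
After op 5 (move_left): buffer="wscmwdsc" (len 8), cursors c1@0 c2@4, authorship 11..2.2.
Authorship (.=original, N=cursor N): 1 1 . . 2 . 2 .
Index 4: author = 2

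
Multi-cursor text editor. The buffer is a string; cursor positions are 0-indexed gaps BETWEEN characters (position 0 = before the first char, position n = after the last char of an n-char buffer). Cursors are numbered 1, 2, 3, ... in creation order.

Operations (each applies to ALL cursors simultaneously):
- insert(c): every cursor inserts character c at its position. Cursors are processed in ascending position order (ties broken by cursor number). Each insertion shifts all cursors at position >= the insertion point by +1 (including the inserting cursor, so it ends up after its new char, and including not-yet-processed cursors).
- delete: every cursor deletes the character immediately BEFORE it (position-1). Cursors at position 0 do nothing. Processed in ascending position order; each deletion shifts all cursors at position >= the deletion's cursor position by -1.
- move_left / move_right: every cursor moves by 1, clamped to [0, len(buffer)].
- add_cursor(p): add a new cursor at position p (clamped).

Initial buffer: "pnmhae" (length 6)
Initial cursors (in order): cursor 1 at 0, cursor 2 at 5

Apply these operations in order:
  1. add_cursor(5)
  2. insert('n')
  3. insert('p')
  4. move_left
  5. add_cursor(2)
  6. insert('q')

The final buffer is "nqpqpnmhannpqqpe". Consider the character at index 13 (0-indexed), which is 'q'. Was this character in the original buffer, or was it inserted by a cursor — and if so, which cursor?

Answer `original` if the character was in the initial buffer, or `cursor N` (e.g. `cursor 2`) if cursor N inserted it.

Answer: cursor 3

Derivation:
After op 1 (add_cursor(5)): buffer="pnmhae" (len 6), cursors c1@0 c2@5 c3@5, authorship ......
After op 2 (insert('n')): buffer="npnmhanne" (len 9), cursors c1@1 c2@8 c3@8, authorship 1.....23.
After op 3 (insert('p')): buffer="nppnmhannppe" (len 12), cursors c1@2 c2@11 c3@11, authorship 11.....2323.
After op 4 (move_left): buffer="nppnmhannppe" (len 12), cursors c1@1 c2@10 c3@10, authorship 11.....2323.
After op 5 (add_cursor(2)): buffer="nppnmhannppe" (len 12), cursors c1@1 c4@2 c2@10 c3@10, authorship 11.....2323.
After op 6 (insert('q')): buffer="nqpqpnmhannpqqpe" (len 16), cursors c1@2 c4@4 c2@14 c3@14, authorship 1114.....232233.
Authorship (.=original, N=cursor N): 1 1 1 4 . . . . . 2 3 2 2 3 3 .
Index 13: author = 3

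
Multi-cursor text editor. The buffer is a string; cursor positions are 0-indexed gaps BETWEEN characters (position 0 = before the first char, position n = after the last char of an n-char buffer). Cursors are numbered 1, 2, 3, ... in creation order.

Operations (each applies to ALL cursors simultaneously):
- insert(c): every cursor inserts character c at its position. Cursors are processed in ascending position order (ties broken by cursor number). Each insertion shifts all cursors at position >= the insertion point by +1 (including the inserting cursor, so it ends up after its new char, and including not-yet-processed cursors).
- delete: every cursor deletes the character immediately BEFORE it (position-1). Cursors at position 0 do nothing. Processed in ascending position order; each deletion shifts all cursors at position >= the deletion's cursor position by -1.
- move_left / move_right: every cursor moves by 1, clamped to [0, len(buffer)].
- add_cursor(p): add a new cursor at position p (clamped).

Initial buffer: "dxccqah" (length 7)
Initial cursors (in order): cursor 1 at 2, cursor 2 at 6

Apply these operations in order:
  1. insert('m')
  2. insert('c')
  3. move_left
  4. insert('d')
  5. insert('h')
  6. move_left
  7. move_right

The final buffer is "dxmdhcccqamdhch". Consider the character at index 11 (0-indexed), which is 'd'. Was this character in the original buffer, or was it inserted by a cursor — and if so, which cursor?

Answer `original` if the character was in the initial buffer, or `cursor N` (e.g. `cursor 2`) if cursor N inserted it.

After op 1 (insert('m')): buffer="dxmccqamh" (len 9), cursors c1@3 c2@8, authorship ..1....2.
After op 2 (insert('c')): buffer="dxmcccqamch" (len 11), cursors c1@4 c2@10, authorship ..11....22.
After op 3 (move_left): buffer="dxmcccqamch" (len 11), cursors c1@3 c2@9, authorship ..11....22.
After op 4 (insert('d')): buffer="dxmdcccqamdch" (len 13), cursors c1@4 c2@11, authorship ..111....222.
After op 5 (insert('h')): buffer="dxmdhcccqamdhch" (len 15), cursors c1@5 c2@13, authorship ..1111....2222.
After op 6 (move_left): buffer="dxmdhcccqamdhch" (len 15), cursors c1@4 c2@12, authorship ..1111....2222.
After op 7 (move_right): buffer="dxmdhcccqamdhch" (len 15), cursors c1@5 c2@13, authorship ..1111....2222.
Authorship (.=original, N=cursor N): . . 1 1 1 1 . . . . 2 2 2 2 .
Index 11: author = 2

Answer: cursor 2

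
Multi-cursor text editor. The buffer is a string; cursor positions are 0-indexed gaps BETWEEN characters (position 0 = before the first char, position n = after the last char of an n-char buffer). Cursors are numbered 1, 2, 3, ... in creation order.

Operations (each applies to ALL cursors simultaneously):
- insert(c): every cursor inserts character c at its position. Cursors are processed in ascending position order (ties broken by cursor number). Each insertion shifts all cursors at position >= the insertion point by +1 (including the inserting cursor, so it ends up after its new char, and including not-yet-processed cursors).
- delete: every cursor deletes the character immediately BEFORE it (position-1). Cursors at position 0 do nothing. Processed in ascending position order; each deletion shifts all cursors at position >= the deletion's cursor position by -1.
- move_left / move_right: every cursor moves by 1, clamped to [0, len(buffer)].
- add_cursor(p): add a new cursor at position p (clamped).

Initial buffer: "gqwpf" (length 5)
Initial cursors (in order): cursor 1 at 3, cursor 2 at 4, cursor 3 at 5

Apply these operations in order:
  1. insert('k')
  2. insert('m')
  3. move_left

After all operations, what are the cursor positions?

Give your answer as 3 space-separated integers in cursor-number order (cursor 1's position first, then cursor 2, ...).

Answer: 4 7 10

Derivation:
After op 1 (insert('k')): buffer="gqwkpkfk" (len 8), cursors c1@4 c2@6 c3@8, authorship ...1.2.3
After op 2 (insert('m')): buffer="gqwkmpkmfkm" (len 11), cursors c1@5 c2@8 c3@11, authorship ...11.22.33
After op 3 (move_left): buffer="gqwkmpkmfkm" (len 11), cursors c1@4 c2@7 c3@10, authorship ...11.22.33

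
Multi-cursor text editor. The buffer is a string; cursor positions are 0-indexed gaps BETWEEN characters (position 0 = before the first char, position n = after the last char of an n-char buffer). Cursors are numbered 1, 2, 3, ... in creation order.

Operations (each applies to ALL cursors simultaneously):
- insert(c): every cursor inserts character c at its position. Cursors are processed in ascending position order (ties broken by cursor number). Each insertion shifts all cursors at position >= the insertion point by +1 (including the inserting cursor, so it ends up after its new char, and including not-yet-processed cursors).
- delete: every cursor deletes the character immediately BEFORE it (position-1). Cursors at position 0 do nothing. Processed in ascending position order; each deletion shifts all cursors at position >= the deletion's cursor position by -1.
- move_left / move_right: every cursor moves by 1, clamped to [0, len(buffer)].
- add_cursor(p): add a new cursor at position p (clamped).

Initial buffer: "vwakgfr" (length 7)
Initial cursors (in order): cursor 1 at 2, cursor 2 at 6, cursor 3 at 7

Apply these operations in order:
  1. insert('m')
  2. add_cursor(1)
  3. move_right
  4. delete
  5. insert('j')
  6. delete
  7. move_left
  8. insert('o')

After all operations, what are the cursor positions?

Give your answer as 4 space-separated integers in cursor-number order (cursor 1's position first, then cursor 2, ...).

Answer: 3 9 9 1

Derivation:
After op 1 (insert('m')): buffer="vwmakgfmrm" (len 10), cursors c1@3 c2@8 c3@10, authorship ..1....2.3
After op 2 (add_cursor(1)): buffer="vwmakgfmrm" (len 10), cursors c4@1 c1@3 c2@8 c3@10, authorship ..1....2.3
After op 3 (move_right): buffer="vwmakgfmrm" (len 10), cursors c4@2 c1@4 c2@9 c3@10, authorship ..1....2.3
After op 4 (delete): buffer="vmkgfm" (len 6), cursors c4@1 c1@2 c2@6 c3@6, authorship .1...2
After op 5 (insert('j')): buffer="vjmjkgfmjj" (len 10), cursors c4@2 c1@4 c2@10 c3@10, authorship .411...223
After op 6 (delete): buffer="vmkgfm" (len 6), cursors c4@1 c1@2 c2@6 c3@6, authorship .1...2
After op 7 (move_left): buffer="vmkgfm" (len 6), cursors c4@0 c1@1 c2@5 c3@5, authorship .1...2
After op 8 (insert('o')): buffer="ovomkgfoom" (len 10), cursors c4@1 c1@3 c2@9 c3@9, authorship 4.11...232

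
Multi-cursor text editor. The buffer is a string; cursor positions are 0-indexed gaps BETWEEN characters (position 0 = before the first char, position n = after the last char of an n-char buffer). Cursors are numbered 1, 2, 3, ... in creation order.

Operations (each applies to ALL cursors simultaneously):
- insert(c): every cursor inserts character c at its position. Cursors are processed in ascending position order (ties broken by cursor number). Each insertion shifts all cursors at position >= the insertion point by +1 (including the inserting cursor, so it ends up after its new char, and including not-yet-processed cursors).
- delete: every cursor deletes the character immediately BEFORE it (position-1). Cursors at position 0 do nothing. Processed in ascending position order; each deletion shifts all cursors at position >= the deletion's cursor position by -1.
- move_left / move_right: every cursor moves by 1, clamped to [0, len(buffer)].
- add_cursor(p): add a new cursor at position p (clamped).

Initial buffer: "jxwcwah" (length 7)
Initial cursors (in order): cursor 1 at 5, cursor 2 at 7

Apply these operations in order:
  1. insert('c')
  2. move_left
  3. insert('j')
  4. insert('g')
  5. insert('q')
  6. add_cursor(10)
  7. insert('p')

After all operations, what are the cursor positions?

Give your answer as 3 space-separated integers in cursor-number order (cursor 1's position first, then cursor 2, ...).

Answer: 9 17 12

Derivation:
After op 1 (insert('c')): buffer="jxwcwcahc" (len 9), cursors c1@6 c2@9, authorship .....1..2
After op 2 (move_left): buffer="jxwcwcahc" (len 9), cursors c1@5 c2@8, authorship .....1..2
After op 3 (insert('j')): buffer="jxwcwjcahjc" (len 11), cursors c1@6 c2@10, authorship .....11..22
After op 4 (insert('g')): buffer="jxwcwjgcahjgc" (len 13), cursors c1@7 c2@12, authorship .....111..222
After op 5 (insert('q')): buffer="jxwcwjgqcahjgqc" (len 15), cursors c1@8 c2@14, authorship .....1111..2222
After op 6 (add_cursor(10)): buffer="jxwcwjgqcahjgqc" (len 15), cursors c1@8 c3@10 c2@14, authorship .....1111..2222
After op 7 (insert('p')): buffer="jxwcwjgqpcaphjgqpc" (len 18), cursors c1@9 c3@12 c2@17, authorship .....11111.3.22222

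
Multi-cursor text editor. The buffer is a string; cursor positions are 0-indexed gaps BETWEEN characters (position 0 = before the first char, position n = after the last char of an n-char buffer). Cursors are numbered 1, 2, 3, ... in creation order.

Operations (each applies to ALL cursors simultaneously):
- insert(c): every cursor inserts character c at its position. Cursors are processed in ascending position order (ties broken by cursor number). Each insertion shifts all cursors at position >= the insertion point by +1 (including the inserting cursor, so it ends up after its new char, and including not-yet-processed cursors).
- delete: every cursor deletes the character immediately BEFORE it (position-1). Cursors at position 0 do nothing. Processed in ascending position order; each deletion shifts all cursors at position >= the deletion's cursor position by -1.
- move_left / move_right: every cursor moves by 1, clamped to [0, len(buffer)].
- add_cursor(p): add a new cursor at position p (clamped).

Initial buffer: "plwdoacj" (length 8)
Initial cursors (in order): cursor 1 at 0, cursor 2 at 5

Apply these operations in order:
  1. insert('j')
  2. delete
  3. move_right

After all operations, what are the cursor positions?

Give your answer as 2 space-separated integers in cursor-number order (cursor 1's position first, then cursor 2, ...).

Answer: 1 6

Derivation:
After op 1 (insert('j')): buffer="jplwdojacj" (len 10), cursors c1@1 c2@7, authorship 1.....2...
After op 2 (delete): buffer="plwdoacj" (len 8), cursors c1@0 c2@5, authorship ........
After op 3 (move_right): buffer="plwdoacj" (len 8), cursors c1@1 c2@6, authorship ........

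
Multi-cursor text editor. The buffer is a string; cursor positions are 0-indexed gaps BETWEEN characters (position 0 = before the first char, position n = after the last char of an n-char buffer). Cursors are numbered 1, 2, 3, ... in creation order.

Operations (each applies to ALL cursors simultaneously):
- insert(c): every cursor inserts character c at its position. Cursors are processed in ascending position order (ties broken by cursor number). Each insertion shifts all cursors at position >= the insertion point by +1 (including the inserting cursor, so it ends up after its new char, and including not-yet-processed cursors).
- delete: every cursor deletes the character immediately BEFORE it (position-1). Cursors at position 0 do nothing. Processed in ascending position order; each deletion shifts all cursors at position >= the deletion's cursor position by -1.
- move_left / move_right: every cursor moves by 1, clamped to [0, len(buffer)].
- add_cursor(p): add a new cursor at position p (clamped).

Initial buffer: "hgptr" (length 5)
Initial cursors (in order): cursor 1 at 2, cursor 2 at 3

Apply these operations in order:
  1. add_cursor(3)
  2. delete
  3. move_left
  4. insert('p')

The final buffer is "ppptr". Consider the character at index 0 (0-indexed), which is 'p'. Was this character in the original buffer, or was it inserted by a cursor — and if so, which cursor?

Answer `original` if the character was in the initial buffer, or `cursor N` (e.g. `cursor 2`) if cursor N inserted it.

Answer: cursor 1

Derivation:
After op 1 (add_cursor(3)): buffer="hgptr" (len 5), cursors c1@2 c2@3 c3@3, authorship .....
After op 2 (delete): buffer="tr" (len 2), cursors c1@0 c2@0 c3@0, authorship ..
After op 3 (move_left): buffer="tr" (len 2), cursors c1@0 c2@0 c3@0, authorship ..
After op 4 (insert('p')): buffer="ppptr" (len 5), cursors c1@3 c2@3 c3@3, authorship 123..
Authorship (.=original, N=cursor N): 1 2 3 . .
Index 0: author = 1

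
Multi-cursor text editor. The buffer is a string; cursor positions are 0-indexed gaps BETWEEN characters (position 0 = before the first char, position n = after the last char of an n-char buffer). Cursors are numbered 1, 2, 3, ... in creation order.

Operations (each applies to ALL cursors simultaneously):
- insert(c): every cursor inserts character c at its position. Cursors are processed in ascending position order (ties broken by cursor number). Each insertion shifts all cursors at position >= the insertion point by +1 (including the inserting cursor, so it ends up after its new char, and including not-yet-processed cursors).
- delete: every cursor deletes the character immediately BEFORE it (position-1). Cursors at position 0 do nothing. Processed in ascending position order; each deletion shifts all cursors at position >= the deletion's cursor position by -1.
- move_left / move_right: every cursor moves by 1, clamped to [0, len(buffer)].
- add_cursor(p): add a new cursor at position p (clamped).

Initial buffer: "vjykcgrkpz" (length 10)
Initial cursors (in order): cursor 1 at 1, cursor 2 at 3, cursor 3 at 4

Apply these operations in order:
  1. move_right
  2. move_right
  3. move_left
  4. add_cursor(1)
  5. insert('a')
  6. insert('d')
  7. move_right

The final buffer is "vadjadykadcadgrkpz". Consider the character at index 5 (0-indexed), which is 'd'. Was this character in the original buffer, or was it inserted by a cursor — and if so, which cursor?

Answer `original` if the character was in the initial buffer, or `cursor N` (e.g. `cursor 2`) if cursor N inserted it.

After op 1 (move_right): buffer="vjykcgrkpz" (len 10), cursors c1@2 c2@4 c3@5, authorship ..........
After op 2 (move_right): buffer="vjykcgrkpz" (len 10), cursors c1@3 c2@5 c3@6, authorship ..........
After op 3 (move_left): buffer="vjykcgrkpz" (len 10), cursors c1@2 c2@4 c3@5, authorship ..........
After op 4 (add_cursor(1)): buffer="vjykcgrkpz" (len 10), cursors c4@1 c1@2 c2@4 c3@5, authorship ..........
After op 5 (insert('a')): buffer="vajaykacagrkpz" (len 14), cursors c4@2 c1@4 c2@7 c3@9, authorship .4.1..2.3.....
After op 6 (insert('d')): buffer="vadjadykadcadgrkpz" (len 18), cursors c4@3 c1@6 c2@10 c3@13, authorship .44.11..22.33.....
After op 7 (move_right): buffer="vadjadykadcadgrkpz" (len 18), cursors c4@4 c1@7 c2@11 c3@14, authorship .44.11..22.33.....
Authorship (.=original, N=cursor N): . 4 4 . 1 1 . . 2 2 . 3 3 . . . . .
Index 5: author = 1

Answer: cursor 1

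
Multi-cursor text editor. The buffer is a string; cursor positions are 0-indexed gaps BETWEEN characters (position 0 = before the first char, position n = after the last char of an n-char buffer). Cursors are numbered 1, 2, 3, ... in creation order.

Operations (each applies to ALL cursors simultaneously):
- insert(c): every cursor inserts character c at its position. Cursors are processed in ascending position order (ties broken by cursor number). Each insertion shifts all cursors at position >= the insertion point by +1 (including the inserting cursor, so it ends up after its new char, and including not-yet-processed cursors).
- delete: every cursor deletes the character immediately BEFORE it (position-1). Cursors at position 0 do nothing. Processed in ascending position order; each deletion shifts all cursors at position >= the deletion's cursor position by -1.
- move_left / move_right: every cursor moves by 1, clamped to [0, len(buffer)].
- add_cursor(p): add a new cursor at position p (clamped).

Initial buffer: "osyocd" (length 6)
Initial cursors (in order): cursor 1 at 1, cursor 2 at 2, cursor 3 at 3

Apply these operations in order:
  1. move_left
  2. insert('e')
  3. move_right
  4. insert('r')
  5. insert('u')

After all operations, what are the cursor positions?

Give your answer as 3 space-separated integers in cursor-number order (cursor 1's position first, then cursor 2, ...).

Answer: 4 8 12

Derivation:
After op 1 (move_left): buffer="osyocd" (len 6), cursors c1@0 c2@1 c3@2, authorship ......
After op 2 (insert('e')): buffer="eoeseyocd" (len 9), cursors c1@1 c2@3 c3@5, authorship 1.2.3....
After op 3 (move_right): buffer="eoeseyocd" (len 9), cursors c1@2 c2@4 c3@6, authorship 1.2.3....
After op 4 (insert('r')): buffer="eoresreyrocd" (len 12), cursors c1@3 c2@6 c3@9, authorship 1.12.23.3...
After op 5 (insert('u')): buffer="eoruesrueyruocd" (len 15), cursors c1@4 c2@8 c3@12, authorship 1.112.223.33...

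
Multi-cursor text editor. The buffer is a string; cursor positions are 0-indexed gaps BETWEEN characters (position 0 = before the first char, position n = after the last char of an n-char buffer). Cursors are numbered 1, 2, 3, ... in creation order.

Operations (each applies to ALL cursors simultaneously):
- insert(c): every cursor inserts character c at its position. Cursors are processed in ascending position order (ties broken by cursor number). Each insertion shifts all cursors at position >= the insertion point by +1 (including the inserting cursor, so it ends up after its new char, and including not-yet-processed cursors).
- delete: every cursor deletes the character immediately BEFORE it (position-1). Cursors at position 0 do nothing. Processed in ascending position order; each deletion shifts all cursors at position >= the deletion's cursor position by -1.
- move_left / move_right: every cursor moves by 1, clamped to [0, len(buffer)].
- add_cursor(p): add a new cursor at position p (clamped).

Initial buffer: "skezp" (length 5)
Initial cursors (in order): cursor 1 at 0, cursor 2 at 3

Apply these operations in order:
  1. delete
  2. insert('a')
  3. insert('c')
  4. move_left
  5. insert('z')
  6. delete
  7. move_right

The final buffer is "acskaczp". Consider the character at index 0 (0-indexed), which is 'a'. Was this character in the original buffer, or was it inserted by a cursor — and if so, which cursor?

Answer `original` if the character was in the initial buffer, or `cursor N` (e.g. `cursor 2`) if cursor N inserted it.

Answer: cursor 1

Derivation:
After op 1 (delete): buffer="skzp" (len 4), cursors c1@0 c2@2, authorship ....
After op 2 (insert('a')): buffer="askazp" (len 6), cursors c1@1 c2@4, authorship 1..2..
After op 3 (insert('c')): buffer="acskaczp" (len 8), cursors c1@2 c2@6, authorship 11..22..
After op 4 (move_left): buffer="acskaczp" (len 8), cursors c1@1 c2@5, authorship 11..22..
After op 5 (insert('z')): buffer="azcskazczp" (len 10), cursors c1@2 c2@7, authorship 111..222..
After op 6 (delete): buffer="acskaczp" (len 8), cursors c1@1 c2@5, authorship 11..22..
After op 7 (move_right): buffer="acskaczp" (len 8), cursors c1@2 c2@6, authorship 11..22..
Authorship (.=original, N=cursor N): 1 1 . . 2 2 . .
Index 0: author = 1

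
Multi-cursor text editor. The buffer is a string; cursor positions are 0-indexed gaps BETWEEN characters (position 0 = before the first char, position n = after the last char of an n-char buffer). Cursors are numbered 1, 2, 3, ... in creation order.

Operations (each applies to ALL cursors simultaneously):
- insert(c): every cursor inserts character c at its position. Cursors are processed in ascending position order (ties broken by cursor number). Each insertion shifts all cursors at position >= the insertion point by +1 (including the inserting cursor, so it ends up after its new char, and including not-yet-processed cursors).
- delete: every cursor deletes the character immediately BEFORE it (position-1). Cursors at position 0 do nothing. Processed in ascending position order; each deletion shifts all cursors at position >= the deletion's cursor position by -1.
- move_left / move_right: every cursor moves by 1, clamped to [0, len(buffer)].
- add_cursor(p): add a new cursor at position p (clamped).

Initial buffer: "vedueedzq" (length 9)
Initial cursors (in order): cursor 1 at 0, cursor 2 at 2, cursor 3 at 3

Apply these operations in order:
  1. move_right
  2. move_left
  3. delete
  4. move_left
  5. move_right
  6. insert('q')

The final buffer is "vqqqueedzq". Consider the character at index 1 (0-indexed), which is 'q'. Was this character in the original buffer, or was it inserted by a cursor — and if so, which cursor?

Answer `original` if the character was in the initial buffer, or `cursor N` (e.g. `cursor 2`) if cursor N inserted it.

Answer: cursor 1

Derivation:
After op 1 (move_right): buffer="vedueedzq" (len 9), cursors c1@1 c2@3 c3@4, authorship .........
After op 2 (move_left): buffer="vedueedzq" (len 9), cursors c1@0 c2@2 c3@3, authorship .........
After op 3 (delete): buffer="vueedzq" (len 7), cursors c1@0 c2@1 c3@1, authorship .......
After op 4 (move_left): buffer="vueedzq" (len 7), cursors c1@0 c2@0 c3@0, authorship .......
After op 5 (move_right): buffer="vueedzq" (len 7), cursors c1@1 c2@1 c3@1, authorship .......
After op 6 (insert('q')): buffer="vqqqueedzq" (len 10), cursors c1@4 c2@4 c3@4, authorship .123......
Authorship (.=original, N=cursor N): . 1 2 3 . . . . . .
Index 1: author = 1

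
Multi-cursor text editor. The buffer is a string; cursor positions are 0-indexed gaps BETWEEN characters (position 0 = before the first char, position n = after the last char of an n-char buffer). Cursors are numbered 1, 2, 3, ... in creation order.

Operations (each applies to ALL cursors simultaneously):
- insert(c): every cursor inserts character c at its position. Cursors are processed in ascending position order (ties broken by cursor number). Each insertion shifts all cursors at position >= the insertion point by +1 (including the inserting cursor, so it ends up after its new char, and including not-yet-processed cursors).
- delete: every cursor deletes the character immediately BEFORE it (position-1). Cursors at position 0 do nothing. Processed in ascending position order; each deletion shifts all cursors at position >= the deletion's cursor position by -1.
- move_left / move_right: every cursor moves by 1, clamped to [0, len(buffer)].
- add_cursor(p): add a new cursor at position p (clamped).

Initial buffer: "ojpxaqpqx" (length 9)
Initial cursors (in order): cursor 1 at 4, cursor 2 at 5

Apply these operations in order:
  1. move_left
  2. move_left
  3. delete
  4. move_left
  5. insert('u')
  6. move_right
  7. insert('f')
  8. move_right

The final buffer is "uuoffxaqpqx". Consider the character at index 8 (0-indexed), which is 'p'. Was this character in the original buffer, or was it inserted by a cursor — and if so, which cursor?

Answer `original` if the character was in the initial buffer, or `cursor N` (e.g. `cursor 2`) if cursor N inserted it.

After op 1 (move_left): buffer="ojpxaqpqx" (len 9), cursors c1@3 c2@4, authorship .........
After op 2 (move_left): buffer="ojpxaqpqx" (len 9), cursors c1@2 c2@3, authorship .........
After op 3 (delete): buffer="oxaqpqx" (len 7), cursors c1@1 c2@1, authorship .......
After op 4 (move_left): buffer="oxaqpqx" (len 7), cursors c1@0 c2@0, authorship .......
After op 5 (insert('u')): buffer="uuoxaqpqx" (len 9), cursors c1@2 c2@2, authorship 12.......
After op 6 (move_right): buffer="uuoxaqpqx" (len 9), cursors c1@3 c2@3, authorship 12.......
After op 7 (insert('f')): buffer="uuoffxaqpqx" (len 11), cursors c1@5 c2@5, authorship 12.12......
After op 8 (move_right): buffer="uuoffxaqpqx" (len 11), cursors c1@6 c2@6, authorship 12.12......
Authorship (.=original, N=cursor N): 1 2 . 1 2 . . . . . .
Index 8: author = original

Answer: original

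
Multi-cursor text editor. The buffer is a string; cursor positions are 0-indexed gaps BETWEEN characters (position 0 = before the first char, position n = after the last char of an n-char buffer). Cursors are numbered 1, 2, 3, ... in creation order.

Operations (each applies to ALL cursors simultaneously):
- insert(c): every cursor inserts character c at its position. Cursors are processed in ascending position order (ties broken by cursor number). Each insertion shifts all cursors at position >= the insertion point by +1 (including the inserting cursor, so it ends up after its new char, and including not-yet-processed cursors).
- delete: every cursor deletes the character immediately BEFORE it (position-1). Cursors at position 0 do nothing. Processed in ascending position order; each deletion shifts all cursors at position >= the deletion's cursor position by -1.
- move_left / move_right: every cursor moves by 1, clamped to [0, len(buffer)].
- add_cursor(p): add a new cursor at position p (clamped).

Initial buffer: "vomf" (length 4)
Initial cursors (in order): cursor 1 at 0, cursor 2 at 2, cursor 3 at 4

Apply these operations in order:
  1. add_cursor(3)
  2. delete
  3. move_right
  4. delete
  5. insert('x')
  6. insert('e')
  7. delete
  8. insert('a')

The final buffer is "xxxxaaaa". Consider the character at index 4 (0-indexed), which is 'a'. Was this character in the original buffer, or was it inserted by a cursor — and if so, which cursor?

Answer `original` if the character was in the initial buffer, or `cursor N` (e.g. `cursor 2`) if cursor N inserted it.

After op 1 (add_cursor(3)): buffer="vomf" (len 4), cursors c1@0 c2@2 c4@3 c3@4, authorship ....
After op 2 (delete): buffer="v" (len 1), cursors c1@0 c2@1 c3@1 c4@1, authorship .
After op 3 (move_right): buffer="v" (len 1), cursors c1@1 c2@1 c3@1 c4@1, authorship .
After op 4 (delete): buffer="" (len 0), cursors c1@0 c2@0 c3@0 c4@0, authorship 
After op 5 (insert('x')): buffer="xxxx" (len 4), cursors c1@4 c2@4 c3@4 c4@4, authorship 1234
After op 6 (insert('e')): buffer="xxxxeeee" (len 8), cursors c1@8 c2@8 c3@8 c4@8, authorship 12341234
After op 7 (delete): buffer="xxxx" (len 4), cursors c1@4 c2@4 c3@4 c4@4, authorship 1234
After op 8 (insert('a')): buffer="xxxxaaaa" (len 8), cursors c1@8 c2@8 c3@8 c4@8, authorship 12341234
Authorship (.=original, N=cursor N): 1 2 3 4 1 2 3 4
Index 4: author = 1

Answer: cursor 1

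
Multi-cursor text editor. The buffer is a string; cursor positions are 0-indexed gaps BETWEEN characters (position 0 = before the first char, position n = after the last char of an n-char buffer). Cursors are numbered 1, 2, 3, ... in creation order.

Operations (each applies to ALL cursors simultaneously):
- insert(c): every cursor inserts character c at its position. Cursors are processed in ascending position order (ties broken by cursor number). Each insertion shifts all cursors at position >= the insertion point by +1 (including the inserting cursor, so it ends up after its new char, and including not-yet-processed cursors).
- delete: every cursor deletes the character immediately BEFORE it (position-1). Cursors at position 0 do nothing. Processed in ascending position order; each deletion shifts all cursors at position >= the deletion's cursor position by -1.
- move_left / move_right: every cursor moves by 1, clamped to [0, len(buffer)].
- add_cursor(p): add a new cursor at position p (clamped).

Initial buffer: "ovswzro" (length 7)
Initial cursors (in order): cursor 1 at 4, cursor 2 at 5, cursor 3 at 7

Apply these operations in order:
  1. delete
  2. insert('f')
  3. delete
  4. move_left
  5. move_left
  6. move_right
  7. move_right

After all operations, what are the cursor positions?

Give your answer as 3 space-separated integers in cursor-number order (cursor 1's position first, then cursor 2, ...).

Answer: 3 3 4

Derivation:
After op 1 (delete): buffer="ovsr" (len 4), cursors c1@3 c2@3 c3@4, authorship ....
After op 2 (insert('f')): buffer="ovsffrf" (len 7), cursors c1@5 c2@5 c3@7, authorship ...12.3
After op 3 (delete): buffer="ovsr" (len 4), cursors c1@3 c2@3 c3@4, authorship ....
After op 4 (move_left): buffer="ovsr" (len 4), cursors c1@2 c2@2 c3@3, authorship ....
After op 5 (move_left): buffer="ovsr" (len 4), cursors c1@1 c2@1 c3@2, authorship ....
After op 6 (move_right): buffer="ovsr" (len 4), cursors c1@2 c2@2 c3@3, authorship ....
After op 7 (move_right): buffer="ovsr" (len 4), cursors c1@3 c2@3 c3@4, authorship ....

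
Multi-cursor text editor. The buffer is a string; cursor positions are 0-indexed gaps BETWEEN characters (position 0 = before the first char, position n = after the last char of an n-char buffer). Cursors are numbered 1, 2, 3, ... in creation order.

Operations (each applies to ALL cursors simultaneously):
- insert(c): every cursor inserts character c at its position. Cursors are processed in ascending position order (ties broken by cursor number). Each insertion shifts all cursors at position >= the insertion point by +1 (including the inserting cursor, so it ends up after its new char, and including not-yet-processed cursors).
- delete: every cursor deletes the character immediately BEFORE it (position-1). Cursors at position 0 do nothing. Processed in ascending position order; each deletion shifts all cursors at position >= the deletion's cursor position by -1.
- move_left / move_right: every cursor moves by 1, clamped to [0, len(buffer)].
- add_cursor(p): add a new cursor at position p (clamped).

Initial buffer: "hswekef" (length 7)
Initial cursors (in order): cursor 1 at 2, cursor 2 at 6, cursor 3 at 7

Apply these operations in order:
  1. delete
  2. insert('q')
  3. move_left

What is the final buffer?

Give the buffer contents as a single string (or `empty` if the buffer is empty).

After op 1 (delete): buffer="hwek" (len 4), cursors c1@1 c2@4 c3@4, authorship ....
After op 2 (insert('q')): buffer="hqwekqq" (len 7), cursors c1@2 c2@7 c3@7, authorship .1...23
After op 3 (move_left): buffer="hqwekqq" (len 7), cursors c1@1 c2@6 c3@6, authorship .1...23

Answer: hqwekqq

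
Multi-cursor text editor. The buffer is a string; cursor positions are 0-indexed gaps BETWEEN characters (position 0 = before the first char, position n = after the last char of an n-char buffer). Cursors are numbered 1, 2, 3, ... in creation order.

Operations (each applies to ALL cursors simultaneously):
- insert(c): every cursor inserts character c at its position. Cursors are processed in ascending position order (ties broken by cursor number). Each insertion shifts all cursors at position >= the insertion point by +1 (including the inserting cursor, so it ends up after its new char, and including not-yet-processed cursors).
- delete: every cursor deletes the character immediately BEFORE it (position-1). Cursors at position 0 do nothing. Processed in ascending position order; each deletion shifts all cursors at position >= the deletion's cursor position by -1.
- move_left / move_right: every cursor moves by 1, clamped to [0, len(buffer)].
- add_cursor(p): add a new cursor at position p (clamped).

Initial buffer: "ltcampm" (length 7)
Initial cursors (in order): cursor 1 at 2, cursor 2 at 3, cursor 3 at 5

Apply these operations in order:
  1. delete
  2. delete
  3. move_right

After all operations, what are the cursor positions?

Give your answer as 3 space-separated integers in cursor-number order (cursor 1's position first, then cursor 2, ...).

After op 1 (delete): buffer="lapm" (len 4), cursors c1@1 c2@1 c3@2, authorship ....
After op 2 (delete): buffer="pm" (len 2), cursors c1@0 c2@0 c3@0, authorship ..
After op 3 (move_right): buffer="pm" (len 2), cursors c1@1 c2@1 c3@1, authorship ..

Answer: 1 1 1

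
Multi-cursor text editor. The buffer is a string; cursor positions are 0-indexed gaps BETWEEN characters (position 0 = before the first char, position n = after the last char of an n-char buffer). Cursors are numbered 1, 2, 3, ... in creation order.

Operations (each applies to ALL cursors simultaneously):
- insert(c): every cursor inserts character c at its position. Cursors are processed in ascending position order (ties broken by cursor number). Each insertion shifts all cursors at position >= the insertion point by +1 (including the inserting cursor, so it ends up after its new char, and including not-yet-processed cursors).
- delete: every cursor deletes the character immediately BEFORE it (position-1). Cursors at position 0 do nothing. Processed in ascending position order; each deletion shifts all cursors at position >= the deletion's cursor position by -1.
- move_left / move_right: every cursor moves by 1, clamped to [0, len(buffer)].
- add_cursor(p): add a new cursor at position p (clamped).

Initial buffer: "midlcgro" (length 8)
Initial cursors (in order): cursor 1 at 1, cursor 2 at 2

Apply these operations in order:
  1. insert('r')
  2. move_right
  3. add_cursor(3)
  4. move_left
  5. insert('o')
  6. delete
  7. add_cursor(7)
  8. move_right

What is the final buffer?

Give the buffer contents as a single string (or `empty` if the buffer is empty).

After op 1 (insert('r')): buffer="mrirdlcgro" (len 10), cursors c1@2 c2@4, authorship .1.2......
After op 2 (move_right): buffer="mrirdlcgro" (len 10), cursors c1@3 c2@5, authorship .1.2......
After op 3 (add_cursor(3)): buffer="mrirdlcgro" (len 10), cursors c1@3 c3@3 c2@5, authorship .1.2......
After op 4 (move_left): buffer="mrirdlcgro" (len 10), cursors c1@2 c3@2 c2@4, authorship .1.2......
After op 5 (insert('o')): buffer="mrooirodlcgro" (len 13), cursors c1@4 c3@4 c2@7, authorship .113.22......
After op 6 (delete): buffer="mrirdlcgro" (len 10), cursors c1@2 c3@2 c2@4, authorship .1.2......
After op 7 (add_cursor(7)): buffer="mrirdlcgro" (len 10), cursors c1@2 c3@2 c2@4 c4@7, authorship .1.2......
After op 8 (move_right): buffer="mrirdlcgro" (len 10), cursors c1@3 c3@3 c2@5 c4@8, authorship .1.2......

Answer: mrirdlcgro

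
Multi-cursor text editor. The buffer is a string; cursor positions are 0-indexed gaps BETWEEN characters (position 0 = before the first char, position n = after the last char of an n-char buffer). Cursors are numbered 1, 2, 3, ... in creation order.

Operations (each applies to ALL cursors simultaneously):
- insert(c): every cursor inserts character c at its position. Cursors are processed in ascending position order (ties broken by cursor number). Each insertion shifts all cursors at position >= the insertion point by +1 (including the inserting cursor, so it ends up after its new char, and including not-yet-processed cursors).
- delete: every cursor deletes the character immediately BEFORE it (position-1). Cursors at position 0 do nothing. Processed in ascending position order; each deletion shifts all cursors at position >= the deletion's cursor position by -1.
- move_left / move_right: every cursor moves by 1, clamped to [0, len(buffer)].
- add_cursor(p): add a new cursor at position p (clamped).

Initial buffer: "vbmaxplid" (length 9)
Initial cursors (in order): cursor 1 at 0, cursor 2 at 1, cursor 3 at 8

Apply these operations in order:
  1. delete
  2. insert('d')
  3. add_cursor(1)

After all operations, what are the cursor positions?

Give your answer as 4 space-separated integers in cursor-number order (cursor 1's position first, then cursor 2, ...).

After op 1 (delete): buffer="bmaxpld" (len 7), cursors c1@0 c2@0 c3@6, authorship .......
After op 2 (insert('d')): buffer="ddbmaxpldd" (len 10), cursors c1@2 c2@2 c3@9, authorship 12......3.
After op 3 (add_cursor(1)): buffer="ddbmaxpldd" (len 10), cursors c4@1 c1@2 c2@2 c3@9, authorship 12......3.

Answer: 2 2 9 1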